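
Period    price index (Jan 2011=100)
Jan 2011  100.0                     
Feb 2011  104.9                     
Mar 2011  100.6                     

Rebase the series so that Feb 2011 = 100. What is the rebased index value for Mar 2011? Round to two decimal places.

Rebased(Mar 2011) = 100.6 / 104.9 × 100 = 95.9009

95.90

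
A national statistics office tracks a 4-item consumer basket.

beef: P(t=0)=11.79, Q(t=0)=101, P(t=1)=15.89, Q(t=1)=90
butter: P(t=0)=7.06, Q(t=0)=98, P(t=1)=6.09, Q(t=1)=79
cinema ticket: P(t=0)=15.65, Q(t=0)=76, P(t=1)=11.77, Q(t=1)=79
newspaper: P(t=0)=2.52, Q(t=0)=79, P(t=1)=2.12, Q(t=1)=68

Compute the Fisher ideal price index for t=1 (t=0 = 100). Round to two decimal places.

99.20

Laspeyres component (base-period weights):
ΣP(t=1)Q(t=0) = 15.89×101 + 6.09×98 + 11.77×76 + 2.12×79 = 1604.89 + 596.82 + 894.52 + 167.48 = 3263.71
ΣP(t=0)Q(t=0) = 11.79×101 + 7.06×98 + 15.65×76 + 2.52×79 = 1190.79 + 691.88 + 1189.4 + 199.08 = 3271.15
L = 3263.71 / 3271.15 × 100 = 99.7726
Paasche component (current-period weights):
ΣP(t=1)Q(t=1) = 15.89×90 + 6.09×79 + 11.77×79 + 2.12×68 = 1430.1 + 481.11 + 929.83 + 144.16 = 2985.2
ΣP(t=0)Q(t=1) = 11.79×90 + 7.06×79 + 15.65×79 + 2.52×68 = 1061.1 + 557.74 + 1236.35 + 171.36 = 3026.55
P = 2985.2 / 3026.55 × 100 = 98.6338
Fisher = √(L × P) = √(99.7726 × 98.6338) = 99.2015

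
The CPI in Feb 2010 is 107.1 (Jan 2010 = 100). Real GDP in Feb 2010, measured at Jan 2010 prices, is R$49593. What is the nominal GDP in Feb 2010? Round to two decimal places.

53114.10

Nominal = Real × (Index/100) = 49593 × (107.1/100)
        = 49593 × 1.071 = 53114.1030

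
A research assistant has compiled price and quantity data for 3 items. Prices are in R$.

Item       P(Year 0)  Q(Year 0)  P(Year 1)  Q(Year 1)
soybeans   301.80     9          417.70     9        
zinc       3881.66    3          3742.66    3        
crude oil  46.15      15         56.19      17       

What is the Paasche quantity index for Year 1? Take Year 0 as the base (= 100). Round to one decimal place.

Paasche quantity index uses current-period prices as weights.
ΣP(Year 1)·Q(Year 1) = 417.70×9 + 3742.66×3 + 56.19×17 = 3759.3 + 11227.98 + 955.23 = 15942.51
ΣP(Year 1)·Q(Year 0) = 417.70×9 + 3742.66×3 + 56.19×15 = 3759.3 + 11227.98 + 842.85 = 15830.13
Index = 15942.51 / 15830.13 × 100 = 100.7099

100.7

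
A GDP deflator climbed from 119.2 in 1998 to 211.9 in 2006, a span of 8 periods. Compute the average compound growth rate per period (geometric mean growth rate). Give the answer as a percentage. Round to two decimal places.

7.46%

Growth factor = (211.9/119.2)^(1/8) = (1.777685)^(1/8) = 1.074563
Growth rate = 1.074563 − 1 = 0.074563 = 7.4563%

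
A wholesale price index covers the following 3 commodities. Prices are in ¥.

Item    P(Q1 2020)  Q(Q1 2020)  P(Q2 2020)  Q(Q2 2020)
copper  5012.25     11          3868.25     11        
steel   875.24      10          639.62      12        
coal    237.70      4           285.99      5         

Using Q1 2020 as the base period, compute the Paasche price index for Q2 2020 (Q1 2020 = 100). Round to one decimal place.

77.3

Paasche price index uses current-period quantities as weights.
ΣP(Q2 2020)·Q(Q2 2020) = 3868.25×11 + 639.62×12 + 285.99×5 = 42550.75 + 7675.44 + 1429.95 = 51656.14
ΣP(Q1 2020)·Q(Q2 2020) = 5012.25×11 + 875.24×12 + 237.70×5 = 55134.75 + 10502.88 + 1188.5 = 66826.13
Index = 51656.14 / 66826.13 × 100 = 77.2993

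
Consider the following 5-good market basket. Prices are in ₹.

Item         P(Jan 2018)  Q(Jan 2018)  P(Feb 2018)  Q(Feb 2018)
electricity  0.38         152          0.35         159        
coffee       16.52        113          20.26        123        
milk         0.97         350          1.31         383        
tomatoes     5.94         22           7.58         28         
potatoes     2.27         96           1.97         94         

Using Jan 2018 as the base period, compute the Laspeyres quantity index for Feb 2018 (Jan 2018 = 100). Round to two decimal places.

Laspeyres quantity index uses base-period prices as weights.
ΣP(Jan 2018)·Q(Feb 2018) = 0.38×159 + 16.52×123 + 0.97×383 + 5.94×28 + 2.27×94 = 60.42 + 2031.96 + 371.51 + 166.32 + 213.38 = 2843.59
ΣP(Jan 2018)·Q(Jan 2018) = 0.38×152 + 16.52×113 + 0.97×350 + 5.94×22 + 2.27×96 = 57.76 + 1866.76 + 339.5 + 130.68 + 217.92 = 2612.62
Index = 2843.59 / 2612.62 × 100 = 108.8406

108.84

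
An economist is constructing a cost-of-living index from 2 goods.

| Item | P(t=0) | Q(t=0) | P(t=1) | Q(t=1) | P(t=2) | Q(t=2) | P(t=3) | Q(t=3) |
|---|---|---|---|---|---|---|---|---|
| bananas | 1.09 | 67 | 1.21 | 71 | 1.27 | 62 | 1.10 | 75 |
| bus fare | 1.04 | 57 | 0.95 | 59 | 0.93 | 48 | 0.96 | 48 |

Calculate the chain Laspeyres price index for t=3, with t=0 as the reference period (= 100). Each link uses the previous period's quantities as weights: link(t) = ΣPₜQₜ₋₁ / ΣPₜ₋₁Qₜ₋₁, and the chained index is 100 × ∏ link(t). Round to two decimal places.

Link t=0→t=1:
ΣP(t=1)Q(t=0) = 1.21×67 + 0.95×57 = 81.07 + 54.15 = 135.22
ΣP(t=0)Q(t=0) = 1.09×67 + 1.04×57 = 73.03 + 59.28 = 132.31
link = 135.22/132.31 = 1.021994
Link t=1→t=2:
ΣP(t=2)Q(t=1) = 1.27×71 + 0.93×59 = 90.17 + 54.87 = 145.04
ΣP(t=1)Q(t=1) = 1.21×71 + 0.95×59 = 85.91 + 56.05 = 141.96
link = 145.04/141.96 = 1.021696
Link t=2→t=3:
ΣP(t=3)Q(t=2) = 1.10×62 + 0.96×48 = 68.2 + 46.08 = 114.28
ΣP(t=2)Q(t=2) = 1.27×62 + 0.93×48 = 78.74 + 44.64 = 123.38
link = 114.28/123.38 = 0.926244
Chained index = 100 × 1.021994 × 1.021696 × 0.926244 = 96.7154

96.72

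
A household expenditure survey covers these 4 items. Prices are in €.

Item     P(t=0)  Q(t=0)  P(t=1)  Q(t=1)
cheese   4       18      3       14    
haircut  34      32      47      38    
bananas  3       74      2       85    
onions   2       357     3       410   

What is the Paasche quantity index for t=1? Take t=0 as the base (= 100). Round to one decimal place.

Paasche quantity index uses current-period prices as weights.
ΣP(t=1)·Q(t=1) = 3×14 + 47×38 + 2×85 + 3×410 = 42 + 1786 + 170 + 1230 = 3228
ΣP(t=1)·Q(t=0) = 3×18 + 47×32 + 2×74 + 3×357 = 54 + 1504 + 148 + 1071 = 2777
Index = 3228 / 2777 × 100 = 116.2405

116.2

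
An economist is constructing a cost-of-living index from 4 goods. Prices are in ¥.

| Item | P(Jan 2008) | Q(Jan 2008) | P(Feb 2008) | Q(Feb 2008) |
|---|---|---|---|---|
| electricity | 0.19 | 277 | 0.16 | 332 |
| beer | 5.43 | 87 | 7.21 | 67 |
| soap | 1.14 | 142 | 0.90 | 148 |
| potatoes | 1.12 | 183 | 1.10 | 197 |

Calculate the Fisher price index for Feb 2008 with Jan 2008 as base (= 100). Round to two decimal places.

110.36

Laspeyres component (base-period weights):
ΣP(Feb 2008)Q(Jan 2008) = 0.16×277 + 7.21×87 + 0.90×142 + 1.10×183 = 44.32 + 627.27 + 127.8 + 201.3 = 1000.69
ΣP(Jan 2008)Q(Jan 2008) = 0.19×277 + 5.43×87 + 1.14×142 + 1.12×183 = 52.63 + 472.41 + 161.88 + 204.96 = 891.88
L = 1000.69 / 891.88 × 100 = 112.2001
Paasche component (current-period weights):
ΣP(Feb 2008)Q(Feb 2008) = 0.16×332 + 7.21×67 + 0.90×148 + 1.10×197 = 53.12 + 483.07 + 133.2 + 216.7 = 886.09
ΣP(Jan 2008)Q(Feb 2008) = 0.19×332 + 5.43×67 + 1.14×148 + 1.12×197 = 63.08 + 363.81 + 168.72 + 220.64 = 816.25
P = 886.09 / 816.25 × 100 = 108.5562
Fisher = √(L × P) = √(112.2001 × 108.5562) = 110.3631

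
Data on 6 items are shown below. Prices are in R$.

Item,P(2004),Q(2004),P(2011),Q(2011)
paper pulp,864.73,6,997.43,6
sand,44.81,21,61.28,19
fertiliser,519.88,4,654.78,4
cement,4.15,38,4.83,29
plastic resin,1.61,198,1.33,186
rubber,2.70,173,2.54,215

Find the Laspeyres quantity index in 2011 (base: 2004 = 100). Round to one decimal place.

99.6

Laspeyres quantity index uses base-period prices as weights.
ΣP(2004)·Q(2011) = 864.73×6 + 44.81×19 + 519.88×4 + 4.15×29 + 1.61×186 + 2.70×215 = 5188.38 + 851.39 + 2079.52 + 120.35 + 299.46 + 580.5 = 9119.6
ΣP(2004)·Q(2004) = 864.73×6 + 44.81×21 + 519.88×4 + 4.15×38 + 1.61×198 + 2.70×173 = 5188.38 + 941.01 + 2079.52 + 157.7 + 318.78 + 467.1 = 9152.49
Index = 9119.6 / 9152.49 × 100 = 99.6406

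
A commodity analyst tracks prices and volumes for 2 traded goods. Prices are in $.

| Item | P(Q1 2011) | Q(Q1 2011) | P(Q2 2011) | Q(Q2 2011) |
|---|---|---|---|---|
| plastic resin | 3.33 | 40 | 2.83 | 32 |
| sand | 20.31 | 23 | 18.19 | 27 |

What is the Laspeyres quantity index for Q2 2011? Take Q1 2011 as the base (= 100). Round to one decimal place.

109.1

Laspeyres quantity index uses base-period prices as weights.
ΣP(Q1 2011)·Q(Q2 2011) = 3.33×32 + 20.31×27 = 106.56 + 548.37 = 654.93
ΣP(Q1 2011)·Q(Q1 2011) = 3.33×40 + 20.31×23 = 133.2 + 467.13 = 600.33
Index = 654.93 / 600.33 × 100 = 109.0950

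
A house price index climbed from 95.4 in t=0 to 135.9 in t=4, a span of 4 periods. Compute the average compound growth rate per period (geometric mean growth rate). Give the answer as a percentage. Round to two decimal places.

Growth factor = (135.9/95.4)^(1/4) = (1.424528)^(1/4) = 1.092491
Growth rate = 1.092491 − 1 = 0.092491 = 9.2491%

9.25%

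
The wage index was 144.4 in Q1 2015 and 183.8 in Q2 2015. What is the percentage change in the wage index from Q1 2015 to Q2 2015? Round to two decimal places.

27.29%

Change = (183.8 − 144.4) / 144.4 × 100
       = 39.4 / 144.4 × 100 = 27.2853%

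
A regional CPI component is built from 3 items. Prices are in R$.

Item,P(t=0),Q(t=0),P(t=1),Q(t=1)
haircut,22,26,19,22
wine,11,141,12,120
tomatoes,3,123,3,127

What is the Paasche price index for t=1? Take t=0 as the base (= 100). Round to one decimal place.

Paasche price index uses current-period quantities as weights.
ΣP(t=1)·Q(t=1) = 19×22 + 12×120 + 3×127 = 418 + 1440 + 381 = 2239
ΣP(t=0)·Q(t=1) = 22×22 + 11×120 + 3×127 = 484 + 1320 + 381 = 2185
Index = 2239 / 2185 × 100 = 102.4714

102.5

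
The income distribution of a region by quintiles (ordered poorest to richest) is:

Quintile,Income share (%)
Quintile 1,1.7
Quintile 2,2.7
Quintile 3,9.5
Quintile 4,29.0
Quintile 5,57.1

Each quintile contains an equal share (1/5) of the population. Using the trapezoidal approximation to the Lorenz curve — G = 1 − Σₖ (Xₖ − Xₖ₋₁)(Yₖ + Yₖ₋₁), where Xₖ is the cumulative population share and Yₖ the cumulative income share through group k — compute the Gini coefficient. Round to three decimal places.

Cumulative income shares Yₖ: 0.0170, 0.0440, 0.1390, 0.4290, 1.0000
Σ (Xₖ−Xₖ₋₁)(Yₖ+Yₖ₋₁) = (1/5)(0.0170+0.0000) + (1/5)(0.0440+0.0170) + (1/5)(0.1390+0.0440) + (1/5)(0.4290+0.1390) + (1/5)(1.0000+0.4290)
  = 0.0034 + 0.0122 + 0.0366 + 0.1136 + 0.2858 = 0.4516
G = 1 − 0.4516 = 0.5484

0.548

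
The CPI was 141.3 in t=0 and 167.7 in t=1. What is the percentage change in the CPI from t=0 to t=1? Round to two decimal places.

18.68%

Change = (167.7 − 141.3) / 141.3 × 100
       = 26.4 / 141.3 × 100 = 18.6837%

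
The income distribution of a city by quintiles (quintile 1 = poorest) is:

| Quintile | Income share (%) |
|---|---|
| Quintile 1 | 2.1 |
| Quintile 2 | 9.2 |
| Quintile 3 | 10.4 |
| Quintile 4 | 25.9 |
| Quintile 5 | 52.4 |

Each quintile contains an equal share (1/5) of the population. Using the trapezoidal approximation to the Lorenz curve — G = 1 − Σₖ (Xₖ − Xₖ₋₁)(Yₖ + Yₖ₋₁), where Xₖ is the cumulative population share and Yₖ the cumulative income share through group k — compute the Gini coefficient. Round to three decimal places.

0.469

Cumulative income shares Yₖ: 0.0210, 0.1130, 0.2170, 0.4760, 1.0000
Σ (Xₖ−Xₖ₋₁)(Yₖ+Yₖ₋₁) = (1/5)(0.0210+0.0000) + (1/5)(0.1130+0.0210) + (1/5)(0.2170+0.1130) + (1/5)(0.4760+0.2170) + (1/5)(1.0000+0.4760)
  = 0.0042 + 0.0268 + 0.0660 + 0.1386 + 0.2952 = 0.5308
G = 1 − 0.5308 = 0.4692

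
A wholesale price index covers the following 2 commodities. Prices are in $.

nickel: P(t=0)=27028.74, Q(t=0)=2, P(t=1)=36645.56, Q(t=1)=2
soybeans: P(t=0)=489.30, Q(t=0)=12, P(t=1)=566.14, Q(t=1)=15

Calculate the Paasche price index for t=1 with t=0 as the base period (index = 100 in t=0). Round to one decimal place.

Paasche price index uses current-period quantities as weights.
ΣP(t=1)·Q(t=1) = 36645.56×2 + 566.14×15 = 73291.12 + 8492.1 = 81783.22
ΣP(t=0)·Q(t=1) = 27028.74×2 + 489.30×15 = 54057.48 + 7339.5 = 61396.98
Index = 81783.22 / 61396.98 × 100 = 133.2040

133.2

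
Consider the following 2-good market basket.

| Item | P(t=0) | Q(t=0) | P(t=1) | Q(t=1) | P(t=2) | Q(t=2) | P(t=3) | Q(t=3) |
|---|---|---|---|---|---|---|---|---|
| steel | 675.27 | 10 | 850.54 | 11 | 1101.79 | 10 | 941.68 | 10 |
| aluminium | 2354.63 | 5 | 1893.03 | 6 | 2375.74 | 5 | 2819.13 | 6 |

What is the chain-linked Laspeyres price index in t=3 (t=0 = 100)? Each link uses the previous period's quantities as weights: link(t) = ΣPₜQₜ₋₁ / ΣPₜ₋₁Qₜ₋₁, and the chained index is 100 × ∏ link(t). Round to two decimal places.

126.83

Link t=0→t=1:
ΣP(t=1)Q(t=0) = 850.54×10 + 1893.03×5 = 8505.4 + 9465.15 = 17970.55
ΣP(t=0)Q(t=0) = 675.27×10 + 2354.63×5 = 6752.7 + 11773.15 = 18525.85
link = 17970.55/18525.85 = 0.970026
Link t=1→t=2:
ΣP(t=2)Q(t=1) = 1101.79×11 + 2375.74×6 = 12119.69 + 14254.44 = 26374.13
ΣP(t=1)Q(t=1) = 850.54×11 + 1893.03×6 = 9355.94 + 11358.18 = 20714.12
link = 26374.13/20714.12 = 1.273244
Link t=2→t=3:
ΣP(t=3)Q(t=2) = 941.68×10 + 2819.13×5 = 9416.8 + 14095.65 = 23512.45
ΣP(t=2)Q(t=2) = 1101.79×10 + 2375.74×5 = 11017.9 + 11878.7 = 22896.6
link = 23512.45/22896.6 = 1.026897
Chained index = 100 × 0.970026 × 1.273244 × 1.026897 = 126.8299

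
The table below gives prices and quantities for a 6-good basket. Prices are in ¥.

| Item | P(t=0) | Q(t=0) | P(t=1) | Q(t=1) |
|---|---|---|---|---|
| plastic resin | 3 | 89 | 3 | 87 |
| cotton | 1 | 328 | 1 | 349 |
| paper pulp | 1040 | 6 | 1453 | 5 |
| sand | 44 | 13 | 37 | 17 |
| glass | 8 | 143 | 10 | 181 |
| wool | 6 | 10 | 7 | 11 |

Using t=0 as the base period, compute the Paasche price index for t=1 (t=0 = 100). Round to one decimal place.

Paasche price index uses current-period quantities as weights.
ΣP(t=1)·Q(t=1) = 3×87 + 1×349 + 1453×5 + 37×17 + 10×181 + 7×11 = 261 + 349 + 7265 + 629 + 1810 + 77 = 10391
ΣP(t=0)·Q(t=1) = 3×87 + 1×349 + 1040×5 + 44×17 + 8×181 + 6×11 = 261 + 349 + 5200 + 748 + 1448 + 66 = 8072
Index = 10391 / 8072 × 100 = 128.7289

128.7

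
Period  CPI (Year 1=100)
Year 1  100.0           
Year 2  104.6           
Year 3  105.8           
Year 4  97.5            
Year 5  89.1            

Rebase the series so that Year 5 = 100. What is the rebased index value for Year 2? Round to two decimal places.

117.40

Rebased(Year 2) = 104.6 / 89.1 × 100 = 117.3962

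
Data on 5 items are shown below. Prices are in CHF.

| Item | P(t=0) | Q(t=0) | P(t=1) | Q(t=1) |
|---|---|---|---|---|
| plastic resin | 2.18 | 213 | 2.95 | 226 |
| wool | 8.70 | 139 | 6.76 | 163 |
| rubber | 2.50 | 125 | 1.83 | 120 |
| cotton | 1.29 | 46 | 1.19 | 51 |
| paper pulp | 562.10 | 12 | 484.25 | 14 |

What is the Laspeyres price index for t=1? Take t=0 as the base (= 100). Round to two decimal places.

Laspeyres price index uses base-period quantities as weights.
ΣP(t=1)·Q(t=0) = 2.95×213 + 6.76×139 + 1.83×125 + 1.19×46 + 484.25×12 = 628.35 + 939.64 + 228.75 + 54.74 + 5811 = 7662.48
ΣP(t=0)·Q(t=0) = 2.18×213 + 8.70×139 + 2.50×125 + 1.29×46 + 562.10×12 = 464.34 + 1209.3 + 312.5 + 59.34 + 6745.2 = 8790.68
Index = 7662.48 / 8790.68 × 100 = 87.1660

87.17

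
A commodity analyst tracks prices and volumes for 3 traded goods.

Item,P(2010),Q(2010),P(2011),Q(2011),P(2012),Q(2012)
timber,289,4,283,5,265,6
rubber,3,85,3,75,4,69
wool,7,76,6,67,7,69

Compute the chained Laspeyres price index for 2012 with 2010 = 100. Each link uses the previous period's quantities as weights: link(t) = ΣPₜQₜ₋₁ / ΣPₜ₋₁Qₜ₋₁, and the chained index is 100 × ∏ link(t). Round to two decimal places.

Link 2010→2011:
ΣP(2011)Q(2010) = 283×4 + 3×85 + 6×76 = 1132 + 255 + 456 = 1843
ΣP(2010)Q(2010) = 289×4 + 3×85 + 7×76 = 1156 + 255 + 532 = 1943
link = 1843/1943 = 0.948533
Link 2011→2012:
ΣP(2012)Q(2011) = 265×5 + 4×75 + 7×67 = 1325 + 300 + 469 = 2094
ΣP(2011)Q(2011) = 283×5 + 3×75 + 6×67 = 1415 + 225 + 402 = 2042
link = 2094/2042 = 1.025465
Chained index = 100 × 0.948533 × 1.025465 = 97.2688

97.27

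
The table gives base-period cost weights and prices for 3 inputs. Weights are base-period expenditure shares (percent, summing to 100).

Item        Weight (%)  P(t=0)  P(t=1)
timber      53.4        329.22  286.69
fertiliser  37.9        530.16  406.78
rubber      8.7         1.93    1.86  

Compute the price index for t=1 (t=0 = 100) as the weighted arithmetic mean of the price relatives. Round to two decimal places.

83.97

timber: 53.4 × (286.69/329.22) = 53.4 × 0.870816 = 46.5016
fertiliser: 37.9 × (406.78/530.16) = 37.9 × 0.767278 = 29.0798
rubber: 8.7 × (1.86/1.93) = 8.7 × 0.963731 = 8.3845
Index = Σ wᵢ·(p₁ᵢ/p₀ᵢ) = 46.5016 + 29.0798 + 8.3845 = 83.9659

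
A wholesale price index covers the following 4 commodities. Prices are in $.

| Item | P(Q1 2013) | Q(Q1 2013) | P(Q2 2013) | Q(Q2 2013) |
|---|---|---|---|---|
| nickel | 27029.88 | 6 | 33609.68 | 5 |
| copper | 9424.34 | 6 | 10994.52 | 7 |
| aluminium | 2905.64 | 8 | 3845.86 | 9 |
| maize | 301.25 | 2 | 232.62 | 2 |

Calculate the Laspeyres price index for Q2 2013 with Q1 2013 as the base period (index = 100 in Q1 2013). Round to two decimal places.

123.20

Laspeyres price index uses base-period quantities as weights.
ΣP(Q2 2013)·Q(Q1 2013) = 33609.68×6 + 10994.52×6 + 3845.86×8 + 232.62×2 = 201658.08 + 65967.12 + 30766.88 + 465.24 = 298857.32
ΣP(Q1 2013)·Q(Q1 2013) = 27029.88×6 + 9424.34×6 + 2905.64×8 + 301.25×2 = 162179.28 + 56546.04 + 23245.12 + 602.5 = 242572.94
Index = 298857.32 / 242572.94 × 100 = 123.2031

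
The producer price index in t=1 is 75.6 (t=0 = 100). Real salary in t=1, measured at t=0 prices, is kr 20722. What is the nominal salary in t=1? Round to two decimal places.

15665.83

Nominal = Real × (Index/100) = 20722 × (75.6/100)
        = 20722 × 0.756 = 15665.8320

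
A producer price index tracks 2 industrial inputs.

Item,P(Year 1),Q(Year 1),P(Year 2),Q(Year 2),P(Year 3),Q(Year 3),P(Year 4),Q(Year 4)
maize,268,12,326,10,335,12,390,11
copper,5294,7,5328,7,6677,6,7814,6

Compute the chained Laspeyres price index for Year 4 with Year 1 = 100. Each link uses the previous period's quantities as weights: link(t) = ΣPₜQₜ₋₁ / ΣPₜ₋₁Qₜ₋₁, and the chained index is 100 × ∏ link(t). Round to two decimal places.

147.82

Link Year 1→Year 2:
ΣP(Year 2)Q(Year 1) = 326×12 + 5328×7 = 3912 + 37296 = 41208
ΣP(Year 1)Q(Year 1) = 268×12 + 5294×7 = 3216 + 37058 = 40274
link = 41208/40274 = 1.023191
Link Year 2→Year 3:
ΣP(Year 3)Q(Year 2) = 335×10 + 6677×7 = 3350 + 46739 = 50089
ΣP(Year 2)Q(Year 2) = 326×10 + 5328×7 = 3260 + 37296 = 40556
link = 50089/40556 = 1.235058
Link Year 3→Year 4:
ΣP(Year 4)Q(Year 3) = 390×12 + 7814×6 = 4680 + 46884 = 51564
ΣP(Year 3)Q(Year 3) = 335×12 + 6677×6 = 4020 + 40062 = 44082
link = 51564/44082 = 1.169729
Chained index = 100 × 1.023191 × 1.235058 × 1.169729 = 147.8187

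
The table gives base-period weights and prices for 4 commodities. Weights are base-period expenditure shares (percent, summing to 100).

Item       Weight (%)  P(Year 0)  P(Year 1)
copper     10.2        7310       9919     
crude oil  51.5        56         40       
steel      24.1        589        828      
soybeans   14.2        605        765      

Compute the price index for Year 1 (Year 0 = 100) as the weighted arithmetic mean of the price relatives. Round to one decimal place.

copper: 10.2 × (9919/7310) = 10.2 × 1.356908 = 13.8405
crude oil: 51.5 × (40/56) = 51.5 × 0.714286 = 36.7857
steel: 24.1 × (828/589) = 24.1 × 1.405772 = 33.8791
soybeans: 14.2 × (765/605) = 14.2 × 1.264463 = 17.9554
Index = Σ wᵢ·(p₁ᵢ/p₀ᵢ) = 13.8405 + 36.7857 + 33.8791 + 17.9554 = 102.4607

102.5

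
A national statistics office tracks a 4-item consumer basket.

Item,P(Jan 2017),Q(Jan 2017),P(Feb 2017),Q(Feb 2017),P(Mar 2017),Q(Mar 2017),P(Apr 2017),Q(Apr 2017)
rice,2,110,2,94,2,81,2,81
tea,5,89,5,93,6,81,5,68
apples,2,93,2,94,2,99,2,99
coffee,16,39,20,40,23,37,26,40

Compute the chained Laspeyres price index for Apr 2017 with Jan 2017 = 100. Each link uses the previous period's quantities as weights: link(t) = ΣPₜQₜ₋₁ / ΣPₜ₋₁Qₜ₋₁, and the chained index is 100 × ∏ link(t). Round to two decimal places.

Link Jan 2017→Feb 2017:
ΣP(Feb 2017)Q(Jan 2017) = 2×110 + 5×89 + 2×93 + 20×39 = 220 + 445 + 186 + 780 = 1631
ΣP(Jan 2017)Q(Jan 2017) = 2×110 + 5×89 + 2×93 + 16×39 = 220 + 445 + 186 + 624 = 1475
link = 1631/1475 = 1.105763
Link Feb 2017→Mar 2017:
ΣP(Mar 2017)Q(Feb 2017) = 2×94 + 6×93 + 2×94 + 23×40 = 188 + 558 + 188 + 920 = 1854
ΣP(Feb 2017)Q(Feb 2017) = 2×94 + 5×93 + 2×94 + 20×40 = 188 + 465 + 188 + 800 = 1641
link = 1854/1641 = 1.129799
Link Mar 2017→Apr 2017:
ΣP(Apr 2017)Q(Mar 2017) = 2×81 + 5×81 + 2×99 + 26×37 = 162 + 405 + 198 + 962 = 1727
ΣP(Mar 2017)Q(Mar 2017) = 2×81 + 6×81 + 2×99 + 23×37 = 162 + 486 + 198 + 851 = 1697
link = 1727/1697 = 1.017678
Chained index = 100 × 1.105763 × 1.129799 × 1.017678 = 127.1375

127.14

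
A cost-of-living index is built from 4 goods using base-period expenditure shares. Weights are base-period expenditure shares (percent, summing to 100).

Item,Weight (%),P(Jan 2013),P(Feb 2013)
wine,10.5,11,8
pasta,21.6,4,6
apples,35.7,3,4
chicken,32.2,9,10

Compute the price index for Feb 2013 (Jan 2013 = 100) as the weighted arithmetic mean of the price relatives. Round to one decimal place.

123.4

wine: 10.5 × (8/11) = 10.5 × 0.727273 = 7.6364
pasta: 21.6 × (6/4) = 21.6 × 1.500000 = 32.4000
apples: 35.7 × (4/3) = 35.7 × 1.333333 = 47.6000
chicken: 32.2 × (10/9) = 32.2 × 1.111111 = 35.7778
Index = Σ wᵢ·(p₁ᵢ/p₀ᵢ) = 7.6364 + 32.4000 + 47.6000 + 35.7778 = 123.4141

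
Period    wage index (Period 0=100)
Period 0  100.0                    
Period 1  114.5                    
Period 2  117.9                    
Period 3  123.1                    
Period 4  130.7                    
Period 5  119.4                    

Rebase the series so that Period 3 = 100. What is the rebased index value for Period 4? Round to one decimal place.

Rebased(Period 4) = 130.7 / 123.1 × 100 = 106.1738

106.2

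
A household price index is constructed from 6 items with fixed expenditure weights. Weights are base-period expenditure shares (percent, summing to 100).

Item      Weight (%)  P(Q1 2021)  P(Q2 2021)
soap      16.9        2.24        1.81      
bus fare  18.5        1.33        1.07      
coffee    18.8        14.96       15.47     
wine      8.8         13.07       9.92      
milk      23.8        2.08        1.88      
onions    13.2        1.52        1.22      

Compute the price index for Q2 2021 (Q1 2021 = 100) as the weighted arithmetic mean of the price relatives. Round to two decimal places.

86.77

soap: 16.9 × (1.81/2.24) = 16.9 × 0.808036 = 13.6558
bus fare: 18.5 × (1.07/1.33) = 18.5 × 0.804511 = 14.8835
coffee: 18.8 × (15.47/14.96) = 18.8 × 1.034091 = 19.4409
wine: 8.8 × (9.92/13.07) = 8.8 × 0.758990 = 6.6791
milk: 23.8 × (1.88/2.08) = 23.8 × 0.903846 = 21.5115
onions: 13.2 × (1.22/1.52) = 13.2 × 0.802632 = 10.5947
Index = Σ wᵢ·(p₁ᵢ/p₀ᵢ) = 13.6558 + 14.8835 + 19.4409 + 6.6791 + 21.5115 + 10.5947 = 86.7656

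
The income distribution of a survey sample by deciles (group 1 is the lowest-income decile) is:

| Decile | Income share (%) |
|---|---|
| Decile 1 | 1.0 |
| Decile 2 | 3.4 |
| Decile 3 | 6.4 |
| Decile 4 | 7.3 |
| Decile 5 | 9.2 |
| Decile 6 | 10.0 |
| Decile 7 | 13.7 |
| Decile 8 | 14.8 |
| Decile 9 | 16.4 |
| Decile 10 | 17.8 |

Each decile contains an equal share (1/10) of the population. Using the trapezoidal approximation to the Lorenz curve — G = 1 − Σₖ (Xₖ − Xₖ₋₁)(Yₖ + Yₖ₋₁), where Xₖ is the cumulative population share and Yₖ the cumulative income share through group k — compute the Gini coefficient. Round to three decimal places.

Cumulative income shares Yₖ: 0.0100, 0.0440, 0.1080, 0.1810, 0.2730, 0.3730, 0.5100, 0.6580, 0.8220, 1.0000
Σ (Xₖ−Xₖ₋₁)(Yₖ+Yₖ₋₁) = (1/10)(0.0100+0.0000) + (1/10)(0.0440+0.0100) + (1/10)(0.1080+0.0440) + (1/10)(0.1810+0.1080) + (1/10)(0.2730+0.1810) + (1/10)(0.3730+0.2730) + (1/10)(0.5100+0.3730) + (1/10)(0.6580+0.5100) + (1/10)(0.8220+0.6580) + (1/10)(1.0000+0.8220)
  = 0.0010 + 0.0054 + 0.0152 + 0.0289 + 0.0454 + 0.0646 + 0.0883 + 0.1168 + 0.1480 + 0.1822 = 0.6958
G = 1 − 0.6958 = 0.3042

0.304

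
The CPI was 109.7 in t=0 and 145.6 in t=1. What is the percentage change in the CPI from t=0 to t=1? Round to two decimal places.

Change = (145.6 − 109.7) / 109.7 × 100
       = 35.9 / 109.7 × 100 = 32.7256%

32.73%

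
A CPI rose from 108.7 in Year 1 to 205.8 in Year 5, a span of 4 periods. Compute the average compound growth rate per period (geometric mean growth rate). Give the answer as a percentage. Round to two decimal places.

17.30%

Growth factor = (205.8/108.7)^(1/4) = (1.893284)^(1/4) = 1.173016
Growth rate = 1.173016 − 1 = 0.173016 = 17.3016%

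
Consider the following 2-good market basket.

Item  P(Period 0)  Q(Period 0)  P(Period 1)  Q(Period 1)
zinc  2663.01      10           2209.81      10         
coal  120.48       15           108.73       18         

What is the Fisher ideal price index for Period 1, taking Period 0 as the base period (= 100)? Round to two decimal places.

Laspeyres component (base-period weights):
ΣP(Period 1)Q(Period 0) = 2209.81×10 + 108.73×15 = 22098.1 + 1630.95 = 23729.05
ΣP(Period 0)Q(Period 0) = 2663.01×10 + 120.48×15 = 26630.1 + 1807.2 = 28437.3
L = 23729.05 / 28437.3 × 100 = 83.4434
Paasche component (current-period weights):
ΣP(Period 1)Q(Period 1) = 2209.81×10 + 108.73×18 = 22098.1 + 1957.14 = 24055.24
ΣP(Period 0)Q(Period 1) = 2663.01×10 + 120.48×18 = 26630.1 + 2168.64 = 28798.74
P = 24055.24 / 28798.74 × 100 = 83.5288
Fisher = √(L × P) = √(83.4434 × 83.5288) = 83.4861

83.49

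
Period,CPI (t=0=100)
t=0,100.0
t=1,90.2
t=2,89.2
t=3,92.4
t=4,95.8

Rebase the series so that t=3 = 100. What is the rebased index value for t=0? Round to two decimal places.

Rebased(t=0) = 100.0 / 92.4 × 100 = 108.2251

108.23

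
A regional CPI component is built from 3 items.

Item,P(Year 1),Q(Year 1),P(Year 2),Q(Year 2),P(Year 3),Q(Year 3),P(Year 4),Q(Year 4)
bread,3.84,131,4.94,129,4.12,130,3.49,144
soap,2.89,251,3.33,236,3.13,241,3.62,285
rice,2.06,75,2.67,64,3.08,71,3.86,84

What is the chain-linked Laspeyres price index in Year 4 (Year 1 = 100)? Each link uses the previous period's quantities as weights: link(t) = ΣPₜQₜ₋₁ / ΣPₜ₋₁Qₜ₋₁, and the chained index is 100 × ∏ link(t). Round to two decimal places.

Link Year 1→Year 2:
ΣP(Year 2)Q(Year 1) = 4.94×131 + 3.33×251 + 2.67×75 = 647.14 + 835.83 + 200.25 = 1683.22
ΣP(Year 1)Q(Year 1) = 3.84×131 + 2.89×251 + 2.06×75 = 503.04 + 725.39 + 154.5 = 1382.93
link = 1683.22/1382.93 = 1.217140
Link Year 2→Year 3:
ΣP(Year 3)Q(Year 2) = 4.12×129 + 3.13×236 + 3.08×64 = 531.48 + 738.68 + 197.12 = 1467.28
ΣP(Year 2)Q(Year 2) = 4.94×129 + 3.33×236 + 2.67×64 = 637.26 + 785.88 + 170.88 = 1594.02
link = 1467.28/1594.02 = 0.920490
Link Year 3→Year 4:
ΣP(Year 4)Q(Year 3) = 3.49×130 + 3.62×241 + 3.86×71 = 453.7 + 872.42 + 274.06 = 1600.18
ΣP(Year 3)Q(Year 3) = 4.12×130 + 3.13×241 + 3.08×71 = 535.6 + 754.33 + 218.68 = 1508.61
link = 1600.18/1508.61 = 1.060698
Chained index = 100 × 1.217140 × 0.920490 × 1.060698 = 118.8370

118.84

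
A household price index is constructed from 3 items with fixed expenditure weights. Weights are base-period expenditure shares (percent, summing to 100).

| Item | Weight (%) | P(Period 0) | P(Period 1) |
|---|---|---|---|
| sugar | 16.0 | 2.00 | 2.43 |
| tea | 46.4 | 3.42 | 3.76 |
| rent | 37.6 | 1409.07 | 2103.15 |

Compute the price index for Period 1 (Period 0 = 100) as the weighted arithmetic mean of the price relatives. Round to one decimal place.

126.6

sugar: 16.0 × (2.43/2.00) = 16.0 × 1.215000 = 19.4400
tea: 46.4 × (3.76/3.42) = 46.4 × 1.099415 = 51.0129
rent: 37.6 × (2103.15/1409.07) = 37.6 × 1.492580 = 56.1210
Index = Σ wᵢ·(p₁ᵢ/p₀ᵢ) = 19.4400 + 51.0129 + 56.1210 = 126.5739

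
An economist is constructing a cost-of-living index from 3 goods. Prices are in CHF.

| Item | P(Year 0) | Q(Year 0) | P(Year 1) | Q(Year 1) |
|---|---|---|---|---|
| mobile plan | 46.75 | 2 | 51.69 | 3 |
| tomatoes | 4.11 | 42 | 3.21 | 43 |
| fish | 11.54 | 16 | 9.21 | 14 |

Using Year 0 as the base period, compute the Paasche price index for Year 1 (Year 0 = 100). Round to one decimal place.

88.2

Paasche price index uses current-period quantities as weights.
ΣP(Year 1)·Q(Year 1) = 51.69×3 + 3.21×43 + 9.21×14 = 155.07 + 138.03 + 128.94 = 422.04
ΣP(Year 0)·Q(Year 1) = 46.75×3 + 4.11×43 + 11.54×14 = 140.25 + 176.73 + 161.56 = 478.54
Index = 422.04 / 478.54 × 100 = 88.1933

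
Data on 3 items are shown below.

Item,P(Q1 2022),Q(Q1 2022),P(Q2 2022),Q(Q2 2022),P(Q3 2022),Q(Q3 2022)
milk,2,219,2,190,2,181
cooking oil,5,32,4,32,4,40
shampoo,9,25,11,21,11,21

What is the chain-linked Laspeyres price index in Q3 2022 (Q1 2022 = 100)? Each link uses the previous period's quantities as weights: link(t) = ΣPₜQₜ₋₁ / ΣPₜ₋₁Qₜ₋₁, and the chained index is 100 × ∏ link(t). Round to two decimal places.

102.19

Link Q1 2022→Q2 2022:
ΣP(Q2 2022)Q(Q1 2022) = 2×219 + 4×32 + 11×25 = 438 + 128 + 275 = 841
ΣP(Q1 2022)Q(Q1 2022) = 2×219 + 5×32 + 9×25 = 438 + 160 + 225 = 823
link = 841/823 = 1.021871
Link Q2 2022→Q3 2022:
ΣP(Q3 2022)Q(Q2 2022) = 2×190 + 4×32 + 11×21 = 380 + 128 + 231 = 739
ΣP(Q2 2022)Q(Q2 2022) = 2×190 + 4×32 + 11×21 = 380 + 128 + 231 = 739
link = 739/739 = 1.000000
Chained index = 100 × 1.021871 × 1.000000 = 102.1871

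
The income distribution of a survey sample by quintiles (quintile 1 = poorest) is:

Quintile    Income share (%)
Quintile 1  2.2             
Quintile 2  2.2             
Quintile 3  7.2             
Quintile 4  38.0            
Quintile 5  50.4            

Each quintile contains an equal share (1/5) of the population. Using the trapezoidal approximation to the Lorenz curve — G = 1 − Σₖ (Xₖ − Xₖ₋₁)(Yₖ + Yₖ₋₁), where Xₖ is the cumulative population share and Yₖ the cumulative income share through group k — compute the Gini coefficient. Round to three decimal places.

Cumulative income shares Yₖ: 0.0220, 0.0440, 0.1160, 0.4960, 1.0000
Σ (Xₖ−Xₖ₋₁)(Yₖ+Yₖ₋₁) = (1/5)(0.0220+0.0000) + (1/5)(0.0440+0.0220) + (1/5)(0.1160+0.0440) + (1/5)(0.4960+0.1160) + (1/5)(1.0000+0.4960)
  = 0.0044 + 0.0132 + 0.0320 + 0.1224 + 0.2992 = 0.4712
G = 1 − 0.4712 = 0.5288

0.529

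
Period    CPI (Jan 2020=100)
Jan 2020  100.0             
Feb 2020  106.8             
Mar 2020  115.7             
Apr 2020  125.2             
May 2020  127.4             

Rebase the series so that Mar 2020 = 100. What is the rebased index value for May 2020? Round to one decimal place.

Rebased(May 2020) = 127.4 / 115.7 × 100 = 110.1124

110.1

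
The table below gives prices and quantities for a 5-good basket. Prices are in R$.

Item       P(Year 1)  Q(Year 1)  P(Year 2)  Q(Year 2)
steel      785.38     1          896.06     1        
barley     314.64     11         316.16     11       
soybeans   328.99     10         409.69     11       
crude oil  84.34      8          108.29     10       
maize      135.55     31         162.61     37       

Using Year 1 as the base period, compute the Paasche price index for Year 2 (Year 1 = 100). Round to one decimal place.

Paasche price index uses current-period quantities as weights.
ΣP(Year 2)·Q(Year 2) = 896.06×1 + 316.16×11 + 409.69×11 + 108.29×10 + 162.61×37 = 896.06 + 3477.76 + 4506.59 + 1082.9 + 6016.57 = 15979.88
ΣP(Year 1)·Q(Year 2) = 785.38×1 + 314.64×11 + 328.99×11 + 84.34×10 + 135.55×37 = 785.38 + 3461.04 + 3618.89 + 843.4 + 5015.35 = 13724.06
Index = 15979.88 / 13724.06 × 100 = 116.4370

116.4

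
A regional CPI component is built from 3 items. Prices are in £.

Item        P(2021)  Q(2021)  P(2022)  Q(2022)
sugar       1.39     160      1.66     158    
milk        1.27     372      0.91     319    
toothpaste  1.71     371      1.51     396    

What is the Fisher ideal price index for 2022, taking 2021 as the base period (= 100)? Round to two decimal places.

87.98

Laspeyres component (base-period weights):
ΣP(2022)Q(2021) = 1.66×160 + 0.91×372 + 1.51×371 = 265.6 + 338.52 + 560.21 = 1164.33
ΣP(2021)Q(2021) = 1.39×160 + 1.27×372 + 1.71×371 = 222.4 + 472.44 + 634.41 = 1329.25
L = 1164.33 / 1329.25 × 100 = 87.5930
Paasche component (current-period weights):
ΣP(2022)Q(2022) = 1.66×158 + 0.91×319 + 1.51×396 = 262.28 + 290.29 + 597.96 = 1150.53
ΣP(2021)Q(2022) = 1.39×158 + 1.27×319 + 1.71×396 = 219.62 + 405.13 + 677.16 = 1301.91
P = 1150.53 / 1301.91 × 100 = 88.3725
Fisher = √(L × P) = √(87.5930 × 88.3725) = 87.9819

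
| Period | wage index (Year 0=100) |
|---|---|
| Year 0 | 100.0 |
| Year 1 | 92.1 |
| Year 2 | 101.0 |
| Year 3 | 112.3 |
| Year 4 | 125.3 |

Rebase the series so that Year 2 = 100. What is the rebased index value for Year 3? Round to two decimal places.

Rebased(Year 3) = 112.3 / 101.0 × 100 = 111.1881

111.19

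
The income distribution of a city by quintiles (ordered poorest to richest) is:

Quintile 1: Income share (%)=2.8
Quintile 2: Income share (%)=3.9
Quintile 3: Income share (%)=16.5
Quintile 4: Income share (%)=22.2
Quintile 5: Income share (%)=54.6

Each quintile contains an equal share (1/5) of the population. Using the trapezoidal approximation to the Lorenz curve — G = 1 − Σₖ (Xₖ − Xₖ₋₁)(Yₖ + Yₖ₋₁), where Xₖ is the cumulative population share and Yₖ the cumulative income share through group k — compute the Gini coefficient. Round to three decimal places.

0.488

Cumulative income shares Yₖ: 0.0280, 0.0670, 0.2320, 0.4540, 1.0000
Σ (Xₖ−Xₖ₋₁)(Yₖ+Yₖ₋₁) = (1/5)(0.0280+0.0000) + (1/5)(0.0670+0.0280) + (1/5)(0.2320+0.0670) + (1/5)(0.4540+0.2320) + (1/5)(1.0000+0.4540)
  = 0.0056 + 0.0190 + 0.0598 + 0.1372 + 0.2908 = 0.5124
G = 1 − 0.5124 = 0.4876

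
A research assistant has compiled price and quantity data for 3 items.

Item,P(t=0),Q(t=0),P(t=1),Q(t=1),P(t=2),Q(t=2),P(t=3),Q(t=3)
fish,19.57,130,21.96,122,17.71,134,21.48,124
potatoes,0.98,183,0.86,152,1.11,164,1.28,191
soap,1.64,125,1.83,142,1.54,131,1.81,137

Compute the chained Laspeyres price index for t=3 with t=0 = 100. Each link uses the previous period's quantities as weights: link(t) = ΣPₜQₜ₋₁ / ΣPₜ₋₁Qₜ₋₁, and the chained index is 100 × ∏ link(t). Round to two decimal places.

110.80

Link t=0→t=1:
ΣP(t=1)Q(t=0) = 21.96×130 + 0.86×183 + 1.83×125 = 2854.8 + 157.38 + 228.75 = 3240.93
ΣP(t=0)Q(t=0) = 19.57×130 + 0.98×183 + 1.64×125 = 2544.1 + 179.34 + 205 = 2928.44
link = 3240.93/2928.44 = 1.106709
Link t=1→t=2:
ΣP(t=2)Q(t=1) = 17.71×122 + 1.11×152 + 1.54×142 = 2160.62 + 168.72 + 218.68 = 2548.02
ΣP(t=1)Q(t=1) = 21.96×122 + 0.86×152 + 1.83×142 = 2679.12 + 130.72 + 259.86 = 3069.7
link = 2548.02/3069.7 = 0.830055
Link t=2→t=3:
ΣP(t=3)Q(t=2) = 21.48×134 + 1.28×164 + 1.81×131 = 2878.32 + 209.92 + 237.11 = 3325.35
ΣP(t=2)Q(t=2) = 17.71×134 + 1.11×164 + 1.54×131 = 2373.14 + 182.04 + 201.74 = 2756.92
link = 3325.35/2756.92 = 1.206183
Chained index = 100 × 1.106709 × 0.830055 × 1.206183 = 110.8035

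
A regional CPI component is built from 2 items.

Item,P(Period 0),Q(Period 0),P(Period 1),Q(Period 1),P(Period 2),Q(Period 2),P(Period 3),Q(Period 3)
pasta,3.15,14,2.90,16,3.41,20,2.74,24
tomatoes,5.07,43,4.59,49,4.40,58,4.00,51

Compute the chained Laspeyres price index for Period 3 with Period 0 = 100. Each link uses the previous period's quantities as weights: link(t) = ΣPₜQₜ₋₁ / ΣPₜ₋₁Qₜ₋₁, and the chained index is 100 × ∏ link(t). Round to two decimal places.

80.17

Link Period 0→Period 1:
ΣP(Period 1)Q(Period 0) = 2.90×14 + 4.59×43 = 40.6 + 197.37 = 237.97
ΣP(Period 0)Q(Period 0) = 3.15×14 + 5.07×43 = 44.1 + 218.01 = 262.11
link = 237.97/262.11 = 0.907901
Link Period 1→Period 2:
ΣP(Period 2)Q(Period 1) = 3.41×16 + 4.40×49 = 54.56 + 215.6 = 270.16
ΣP(Period 1)Q(Period 1) = 2.90×16 + 4.59×49 = 46.4 + 224.91 = 271.31
link = 270.16/271.31 = 0.995761
Link Period 2→Period 3:
ΣP(Period 3)Q(Period 2) = 2.74×20 + 4.00×58 = 54.8 + 232 = 286.8
ΣP(Period 2)Q(Period 2) = 3.41×20 + 4.40×58 = 68.2 + 255.2 = 323.4
link = 286.8/323.4 = 0.886827
Chained index = 100 × 0.907901 × 0.995761 × 0.886827 = 80.1739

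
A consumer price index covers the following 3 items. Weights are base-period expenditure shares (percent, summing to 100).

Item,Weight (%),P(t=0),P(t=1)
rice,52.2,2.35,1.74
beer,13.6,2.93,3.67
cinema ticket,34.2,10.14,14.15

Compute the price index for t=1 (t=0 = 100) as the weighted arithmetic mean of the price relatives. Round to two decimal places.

rice: 52.2 × (1.74/2.35) = 52.2 × 0.740426 = 38.6502
beer: 13.6 × (3.67/2.93) = 13.6 × 1.252560 = 17.0348
cinema ticket: 34.2 × (14.15/10.14) = 34.2 × 1.395464 = 47.7249
Index = Σ wᵢ·(p₁ᵢ/p₀ᵢ) = 38.6502 + 17.0348 + 47.7249 = 103.4099

103.41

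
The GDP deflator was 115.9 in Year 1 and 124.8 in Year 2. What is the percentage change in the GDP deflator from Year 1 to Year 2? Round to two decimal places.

Change = (124.8 − 115.9) / 115.9 × 100
       = 8.9 / 115.9 × 100 = 7.6790%

7.68%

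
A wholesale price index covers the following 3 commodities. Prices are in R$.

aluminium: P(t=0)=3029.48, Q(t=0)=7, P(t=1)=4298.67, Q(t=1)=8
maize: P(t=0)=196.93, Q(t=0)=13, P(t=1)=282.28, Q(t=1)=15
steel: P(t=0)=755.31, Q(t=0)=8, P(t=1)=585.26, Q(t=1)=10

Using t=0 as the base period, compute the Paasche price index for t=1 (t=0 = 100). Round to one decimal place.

Paasche price index uses current-period quantities as weights.
ΣP(t=1)·Q(t=1) = 4298.67×8 + 282.28×15 + 585.26×10 = 34389.36 + 4234.2 + 5852.6 = 44476.16
ΣP(t=0)·Q(t=1) = 3029.48×8 + 196.93×15 + 755.31×10 = 24235.84 + 2953.95 + 7553.1 = 34742.89
Index = 44476.16 / 34742.89 × 100 = 128.0151

128.0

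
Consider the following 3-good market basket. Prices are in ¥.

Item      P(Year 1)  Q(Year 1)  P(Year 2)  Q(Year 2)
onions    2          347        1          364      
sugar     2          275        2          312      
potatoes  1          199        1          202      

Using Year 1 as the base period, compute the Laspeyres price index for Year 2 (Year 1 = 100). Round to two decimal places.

75.95

Laspeyres price index uses base-period quantities as weights.
ΣP(Year 2)·Q(Year 1) = 1×347 + 2×275 + 1×199 = 347 + 550 + 199 = 1096
ΣP(Year 1)·Q(Year 1) = 2×347 + 2×275 + 1×199 = 694 + 550 + 199 = 1443
Index = 1096 / 1443 × 100 = 75.9529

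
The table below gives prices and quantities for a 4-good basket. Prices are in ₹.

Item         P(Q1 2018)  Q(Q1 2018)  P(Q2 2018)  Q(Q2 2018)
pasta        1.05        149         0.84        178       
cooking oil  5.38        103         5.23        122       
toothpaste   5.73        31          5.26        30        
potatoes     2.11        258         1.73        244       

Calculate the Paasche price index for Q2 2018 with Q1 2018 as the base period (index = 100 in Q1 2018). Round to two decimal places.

Paasche price index uses current-period quantities as weights.
ΣP(Q2 2018)·Q(Q2 2018) = 0.84×178 + 5.23×122 + 5.26×30 + 1.73×244 = 149.52 + 638.06 + 157.8 + 422.12 = 1367.5
ΣP(Q1 2018)·Q(Q2 2018) = 1.05×178 + 5.38×122 + 5.73×30 + 2.11×244 = 186.9 + 656.36 + 171.9 + 514.84 = 1530
Index = 1367.5 / 1530 × 100 = 89.3791

89.38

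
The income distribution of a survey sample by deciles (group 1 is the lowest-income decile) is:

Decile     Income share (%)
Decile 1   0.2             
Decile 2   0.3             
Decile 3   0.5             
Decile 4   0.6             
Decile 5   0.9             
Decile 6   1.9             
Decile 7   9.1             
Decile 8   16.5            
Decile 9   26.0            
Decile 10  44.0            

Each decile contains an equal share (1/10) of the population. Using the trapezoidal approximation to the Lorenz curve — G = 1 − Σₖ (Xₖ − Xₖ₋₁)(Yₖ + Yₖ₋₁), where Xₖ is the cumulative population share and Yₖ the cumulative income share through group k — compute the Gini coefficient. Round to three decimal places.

0.681

Cumulative income shares Yₖ: 0.0020, 0.0050, 0.0100, 0.0160, 0.0250, 0.0440, 0.1350, 0.3000, 0.5600, 1.0000
Σ (Xₖ−Xₖ₋₁)(Yₖ+Yₖ₋₁) = (1/10)(0.0020+0.0000) + (1/10)(0.0050+0.0020) + (1/10)(0.0100+0.0050) + (1/10)(0.0160+0.0100) + (1/10)(0.0250+0.0160) + (1/10)(0.0440+0.0250) + (1/10)(0.1350+0.0440) + (1/10)(0.3000+0.1350) + (1/10)(0.5600+0.3000) + (1/10)(1.0000+0.5600)
  = 0.0002 + 0.0007 + 0.0015 + 0.0026 + 0.0041 + 0.0069 + 0.0179 + 0.0435 + 0.0860 + 0.1560 = 0.3194
G = 1 − 0.3194 = 0.6806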